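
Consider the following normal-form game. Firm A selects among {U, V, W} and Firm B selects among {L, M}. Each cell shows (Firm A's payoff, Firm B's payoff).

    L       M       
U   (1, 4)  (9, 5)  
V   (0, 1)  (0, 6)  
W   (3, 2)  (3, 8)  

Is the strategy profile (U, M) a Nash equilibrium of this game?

Yes

Holding Firm B at M: Firm A gets 9 from U, versus 0 from V, 3 from W. No profitable deviation for Firm A.
Holding Firm A at U: Firm B gets 5 from M, versus 4 from L. No profitable deviation for Firm B either.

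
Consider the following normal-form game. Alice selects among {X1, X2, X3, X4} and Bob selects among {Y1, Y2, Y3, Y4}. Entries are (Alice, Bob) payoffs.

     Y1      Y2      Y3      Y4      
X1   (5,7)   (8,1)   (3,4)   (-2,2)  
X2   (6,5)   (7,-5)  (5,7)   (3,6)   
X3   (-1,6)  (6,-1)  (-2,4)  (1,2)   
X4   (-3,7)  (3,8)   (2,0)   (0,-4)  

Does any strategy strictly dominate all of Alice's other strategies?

No strictly dominant strategy

A strategy is strictly dominant if it gives Alice a strictly higher payoff than every other strategy, against every choice by the opponent.
X1 is not dominant: against Y1, X2 gives 6 > 5.
X2 is not dominant: against Y2, X1 gives 8 > 7.
X3 is not dominant: against Y1, X1 gives 5 > -1.
X4 is not dominant: against Y1, X1 gives 5 > -3.
No single strategy is best against every opponent action.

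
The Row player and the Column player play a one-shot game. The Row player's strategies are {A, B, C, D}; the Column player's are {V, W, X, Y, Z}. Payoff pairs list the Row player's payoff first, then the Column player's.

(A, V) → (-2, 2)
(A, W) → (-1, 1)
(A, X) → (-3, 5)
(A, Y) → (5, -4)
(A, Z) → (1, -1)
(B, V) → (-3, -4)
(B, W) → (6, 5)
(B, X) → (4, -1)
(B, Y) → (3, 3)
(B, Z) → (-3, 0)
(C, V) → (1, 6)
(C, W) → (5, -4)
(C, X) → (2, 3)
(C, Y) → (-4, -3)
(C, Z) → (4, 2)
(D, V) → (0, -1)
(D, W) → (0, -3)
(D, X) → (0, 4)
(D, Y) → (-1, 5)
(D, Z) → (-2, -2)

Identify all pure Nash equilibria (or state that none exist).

Find each player's best response to every opponent strategy; NE are the intersections.
The Row player's best responses — vs V: C (payoff 1); vs W: B (payoff 6); vs X: B (payoff 4); vs Y: A (payoff 5); vs Z: C (payoff 4).
The Column player's best responses — vs A: X (payoff 5); vs B: W (payoff 5); vs C: V (payoff 6); vs D: Y (payoff 5).
Mutual best responses occur at (B, W) and (C, V); at each, neither player gains by switching.

(B, W) and (C, V)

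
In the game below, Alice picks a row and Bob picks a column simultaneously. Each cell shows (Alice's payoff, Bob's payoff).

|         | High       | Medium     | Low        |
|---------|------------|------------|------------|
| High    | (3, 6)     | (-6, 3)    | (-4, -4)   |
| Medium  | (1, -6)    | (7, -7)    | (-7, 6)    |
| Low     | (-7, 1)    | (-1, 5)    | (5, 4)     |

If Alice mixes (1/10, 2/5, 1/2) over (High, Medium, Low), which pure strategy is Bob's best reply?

Bob's best reply maximizes expected payoff against the mix.
High: (1/10)·6 + (2/5)·(-6) + (1/2)·1 = -13/10
Medium: (1/10)·3 + (2/5)·(-7) + (1/2)·5 = 0
Low: (1/10)·(-4) + (2/5)·6 + (1/2)·4 = 4
Highest expected payoff is 4, from Low.

Low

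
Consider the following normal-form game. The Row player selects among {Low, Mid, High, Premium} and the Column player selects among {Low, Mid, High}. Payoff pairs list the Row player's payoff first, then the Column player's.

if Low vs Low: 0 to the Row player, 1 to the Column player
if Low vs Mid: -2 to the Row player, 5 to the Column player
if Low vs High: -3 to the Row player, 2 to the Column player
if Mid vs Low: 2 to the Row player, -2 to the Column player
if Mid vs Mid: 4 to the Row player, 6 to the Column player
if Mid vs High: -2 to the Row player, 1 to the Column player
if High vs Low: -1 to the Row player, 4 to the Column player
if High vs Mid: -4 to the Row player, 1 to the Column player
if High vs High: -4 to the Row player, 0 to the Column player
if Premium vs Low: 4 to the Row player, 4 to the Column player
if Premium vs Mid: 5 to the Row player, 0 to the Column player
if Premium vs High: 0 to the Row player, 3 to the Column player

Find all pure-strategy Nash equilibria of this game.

(Premium, Low)

Find each player's best response to every opponent strategy; NE are the intersections.
The Row player's best responses — vs Low: Premium (payoff 4); vs Mid: Premium (payoff 5); vs High: Premium (payoff 0).
The Column player's best responses — vs Low: Mid (payoff 5); vs Mid: Mid (payoff 6); vs High: Low (payoff 4); vs Premium: Low (payoff 4).
The only mutual best response is (Premium, Low); neither player gains by switching there.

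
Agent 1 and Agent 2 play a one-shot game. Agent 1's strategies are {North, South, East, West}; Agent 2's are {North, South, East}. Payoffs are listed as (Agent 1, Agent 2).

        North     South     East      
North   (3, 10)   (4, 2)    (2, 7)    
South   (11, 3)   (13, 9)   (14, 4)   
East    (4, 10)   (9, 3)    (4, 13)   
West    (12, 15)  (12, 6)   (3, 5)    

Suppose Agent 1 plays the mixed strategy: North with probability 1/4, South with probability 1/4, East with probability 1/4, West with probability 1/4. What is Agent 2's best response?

North

Agent 2's best reply maximizes expected payoff against the mix.
North: (1/4)·10 + (1/4)·3 + (1/4)·10 + (1/4)·15 = 19/2
South: (1/4)·2 + (1/4)·9 + (1/4)·3 + (1/4)·6 = 5
East: (1/4)·7 + (1/4)·4 + (1/4)·13 + (1/4)·5 = 29/4
Highest expected payoff is 19/2, from North.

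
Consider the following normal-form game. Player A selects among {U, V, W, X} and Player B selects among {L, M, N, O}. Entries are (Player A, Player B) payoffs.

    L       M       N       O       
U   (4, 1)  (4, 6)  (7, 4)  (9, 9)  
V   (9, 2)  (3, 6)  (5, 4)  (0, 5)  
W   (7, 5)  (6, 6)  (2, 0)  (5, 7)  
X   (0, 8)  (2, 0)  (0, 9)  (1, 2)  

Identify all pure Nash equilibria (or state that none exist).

(U, O)

Check mutual best responses: a cell is a NE iff neither player can gain by unilaterally deviating.
Player A's best responses — vs L: V (payoff 9); vs M: W (payoff 6); vs N: U (payoff 7); vs O: U (payoff 9).
Player B's best responses — vs U: O (payoff 9); vs V: M (payoff 6); vs W: O (payoff 7); vs X: N (payoff 9).
The only mutual best response is (U, O); neither player gains by switching there.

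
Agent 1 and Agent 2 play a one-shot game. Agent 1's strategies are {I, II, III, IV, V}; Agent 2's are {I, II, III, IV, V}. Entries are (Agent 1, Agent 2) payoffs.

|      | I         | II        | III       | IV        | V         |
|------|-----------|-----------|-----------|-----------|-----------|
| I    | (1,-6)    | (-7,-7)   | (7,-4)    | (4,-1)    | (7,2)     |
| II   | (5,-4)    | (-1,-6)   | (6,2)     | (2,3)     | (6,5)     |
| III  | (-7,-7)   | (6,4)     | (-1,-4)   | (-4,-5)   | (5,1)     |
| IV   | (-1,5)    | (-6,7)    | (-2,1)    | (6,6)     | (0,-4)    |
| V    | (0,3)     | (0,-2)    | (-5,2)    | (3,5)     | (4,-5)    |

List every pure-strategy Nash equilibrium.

(I, V) and (III, II)

Find each player's best response to every opponent strategy; NE are the intersections.
Agent 1's best responses — vs I: II (payoff 5); vs II: III (payoff 6); vs III: I (payoff 7); vs IV: IV (payoff 6); vs V: I (payoff 7).
Agent 2's best responses — vs I: V (payoff 2); vs II: V (payoff 5); vs III: II (payoff 4); vs IV: II (payoff 7); vs V: IV (payoff 5).
Mutual best responses occur at (I, V) and (III, II); at each, neither player gains by switching.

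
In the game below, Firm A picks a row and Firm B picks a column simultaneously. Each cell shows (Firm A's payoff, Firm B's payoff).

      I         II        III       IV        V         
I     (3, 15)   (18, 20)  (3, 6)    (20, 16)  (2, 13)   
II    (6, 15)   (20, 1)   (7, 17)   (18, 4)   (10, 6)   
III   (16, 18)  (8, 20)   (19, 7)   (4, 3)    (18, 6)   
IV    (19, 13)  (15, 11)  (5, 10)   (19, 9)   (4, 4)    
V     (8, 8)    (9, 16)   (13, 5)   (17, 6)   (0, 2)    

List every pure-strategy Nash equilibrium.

(IV, I)

A profile is a Nash equilibrium when each player is best-responding to the other.
Firm A's best responses — vs I: IV (payoff 19); vs II: II (payoff 20); vs III: III (payoff 19); vs IV: I (payoff 20); vs V: III (payoff 18).
Firm B's best responses — vs I: II (payoff 20); vs II: III (payoff 17); vs III: II (payoff 20); vs IV: I (payoff 13); vs V: II (payoff 16).
The only mutual best response is (IV, I); neither player gains by switching there.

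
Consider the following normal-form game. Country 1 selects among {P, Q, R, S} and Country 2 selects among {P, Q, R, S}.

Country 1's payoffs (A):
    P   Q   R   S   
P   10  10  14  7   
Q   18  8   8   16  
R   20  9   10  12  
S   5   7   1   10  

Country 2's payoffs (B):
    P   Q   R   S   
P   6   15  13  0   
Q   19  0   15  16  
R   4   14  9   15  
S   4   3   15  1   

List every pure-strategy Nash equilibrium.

(P, Q)

Find each player's best response to every opponent strategy; NE are the intersections.
Country 1's best responses — vs P: R (payoff 20); vs Q: P (payoff 10); vs R: P (payoff 14); vs S: Q (payoff 16).
Country 2's best responses — vs P: Q (payoff 15); vs Q: P (payoff 19); vs R: S (payoff 15); vs S: R (payoff 15).
The only mutual best response is (P, Q); neither player gains by switching there.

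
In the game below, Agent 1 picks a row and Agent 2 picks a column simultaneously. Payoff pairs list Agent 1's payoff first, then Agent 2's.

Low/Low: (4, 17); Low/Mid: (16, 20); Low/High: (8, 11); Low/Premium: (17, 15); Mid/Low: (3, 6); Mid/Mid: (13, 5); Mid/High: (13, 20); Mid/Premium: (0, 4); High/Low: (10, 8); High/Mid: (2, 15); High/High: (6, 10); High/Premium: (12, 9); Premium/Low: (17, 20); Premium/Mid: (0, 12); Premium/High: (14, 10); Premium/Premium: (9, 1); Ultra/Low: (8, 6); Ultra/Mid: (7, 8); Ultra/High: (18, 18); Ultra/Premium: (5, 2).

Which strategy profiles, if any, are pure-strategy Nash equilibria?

Check mutual best responses: a cell is a NE iff neither player can gain by unilaterally deviating.
Agent 1's best responses — vs Low: Premium (payoff 17); vs Mid: Low (payoff 16); vs High: Ultra (payoff 18); vs Premium: Low (payoff 17).
Agent 2's best responses — vs Low: Mid (payoff 20); vs Mid: High (payoff 20); vs High: Mid (payoff 15); vs Premium: Low (payoff 20); vs Ultra: High (payoff 18).
Mutual best responses occur at (Low, Mid), (Premium, Low), and (Ultra, High); at each, neither player gains by switching.

(Low, Mid), (Premium, Low), and (Ultra, High)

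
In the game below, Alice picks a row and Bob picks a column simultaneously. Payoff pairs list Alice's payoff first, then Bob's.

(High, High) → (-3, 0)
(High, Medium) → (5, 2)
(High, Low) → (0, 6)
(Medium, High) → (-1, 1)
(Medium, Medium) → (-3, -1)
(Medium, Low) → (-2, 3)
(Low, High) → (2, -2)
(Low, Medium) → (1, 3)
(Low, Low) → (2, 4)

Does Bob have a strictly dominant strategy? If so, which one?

Low

A strategy is strictly dominant if it gives Bob a strictly higher payoff than every other strategy, against every choice by the opponent.
Low strictly dominates: vs High: 6 > each of {0, 2}; vs Medium: 3 > each of {1, -1}; vs Low: 4 > each of {-2, 3}.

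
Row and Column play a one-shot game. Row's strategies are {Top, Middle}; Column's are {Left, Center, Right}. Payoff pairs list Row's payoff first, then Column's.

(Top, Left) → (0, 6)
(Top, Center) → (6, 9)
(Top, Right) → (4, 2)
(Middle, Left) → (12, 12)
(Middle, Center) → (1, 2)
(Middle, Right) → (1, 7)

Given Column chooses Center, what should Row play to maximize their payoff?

With Column fixed at Center, Row's payoffs are: Top → 6, Middle → 1.
The maximum is 6, achieved by Top.

Top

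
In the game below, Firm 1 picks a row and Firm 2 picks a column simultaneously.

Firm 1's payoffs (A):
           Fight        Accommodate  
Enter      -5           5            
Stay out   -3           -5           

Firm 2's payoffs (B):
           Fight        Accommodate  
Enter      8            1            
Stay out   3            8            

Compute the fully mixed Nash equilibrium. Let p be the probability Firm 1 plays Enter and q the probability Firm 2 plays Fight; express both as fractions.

p = 5/12, q = 5/6

Each player's mixing probability is pinned down by making the *other* player indifferent.
Firm 2 indifferent between Fight and Accommodate: p·8 + (1−p)·3 = p·1 + (1−p)·8 ⟹ 3 + 5p = 8 + (-7)p ⟹ p = 5/12.
Firm 1 indifferent between Enter and Stay out: q·(-5) + (1−q)·5 = q·(-3) + (1−q)·(-5) ⟹ 5 + (-10)q = (-5) + 2q ⟹ q = 5/6.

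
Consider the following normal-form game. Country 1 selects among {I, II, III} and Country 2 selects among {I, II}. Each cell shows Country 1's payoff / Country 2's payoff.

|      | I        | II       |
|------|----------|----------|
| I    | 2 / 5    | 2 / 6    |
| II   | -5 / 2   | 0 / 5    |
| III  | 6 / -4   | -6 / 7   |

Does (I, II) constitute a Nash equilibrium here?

Yes

Holding Country 2 at II: Country 1 gets 2 from I, versus 0 from II, -6 from III. No profitable deviation for Country 1.
Holding Country 1 at I: Country 2 gets 6 from II, versus 5 from I. No profitable deviation for Country 2 either.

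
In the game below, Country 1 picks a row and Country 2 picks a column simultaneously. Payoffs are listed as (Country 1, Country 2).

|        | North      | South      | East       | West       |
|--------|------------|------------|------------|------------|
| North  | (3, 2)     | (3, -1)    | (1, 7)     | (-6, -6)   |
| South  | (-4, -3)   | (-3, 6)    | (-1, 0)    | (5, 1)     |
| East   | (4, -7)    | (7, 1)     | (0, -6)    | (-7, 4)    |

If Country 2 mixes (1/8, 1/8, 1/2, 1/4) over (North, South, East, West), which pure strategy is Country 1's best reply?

Country 1's best reply maximizes expected payoff against the mix.
North: (1/8)·3 + (1/8)·3 + (1/2)·1 + (1/4)·(-6) = -1/4
South: (1/8)·(-4) + (1/8)·(-3) + (1/2)·(-1) + (1/4)·5 = -1/8
East: (1/8)·4 + (1/8)·7 + (1/2)·0 + (1/4)·(-7) = -3/8
Highest expected payoff is -1/8, from South.

South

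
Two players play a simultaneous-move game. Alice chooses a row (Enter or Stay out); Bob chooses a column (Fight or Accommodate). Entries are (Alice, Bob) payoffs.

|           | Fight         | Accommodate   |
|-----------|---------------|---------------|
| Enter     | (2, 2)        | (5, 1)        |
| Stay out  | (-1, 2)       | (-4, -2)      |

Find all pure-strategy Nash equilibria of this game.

(Enter, Fight)

Find each player's best response to every opponent strategy; NE are the intersections.
Alice's best responses — vs Fight: Enter (payoff 2); vs Accommodate: Enter (payoff 5).
Bob's best responses — vs Enter: Fight (payoff 2); vs Stay out: Fight (payoff 2).
The only mutual best response is (Enter, Fight); neither player gains by switching there.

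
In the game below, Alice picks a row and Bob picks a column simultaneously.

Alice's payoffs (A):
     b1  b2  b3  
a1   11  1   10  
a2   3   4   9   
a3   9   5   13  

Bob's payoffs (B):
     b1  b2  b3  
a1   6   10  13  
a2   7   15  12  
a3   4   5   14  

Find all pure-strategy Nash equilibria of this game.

Check mutual best responses: a cell is a NE iff neither player can gain by unilaterally deviating.
Alice's best responses — vs b1: a1 (payoff 11); vs b2: a3 (payoff 5); vs b3: a3 (payoff 13).
Bob's best responses — vs a1: b3 (payoff 13); vs a2: b2 (payoff 15); vs a3: b3 (payoff 14).
The only mutual best response is (a3, b3); neither player gains by switching there.

(a3, b3)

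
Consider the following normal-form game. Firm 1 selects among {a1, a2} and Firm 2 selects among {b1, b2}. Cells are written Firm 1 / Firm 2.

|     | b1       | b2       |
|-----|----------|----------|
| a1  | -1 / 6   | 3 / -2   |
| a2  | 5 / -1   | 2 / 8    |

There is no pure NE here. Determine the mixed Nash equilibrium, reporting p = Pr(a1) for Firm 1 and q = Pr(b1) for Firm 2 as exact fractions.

Each player's mixing probability is pinned down by making the *other* player indifferent.
Firm 2 indifferent between b1 and b2: p·6 + (1−p)·(-1) = p·(-2) + (1−p)·8 ⟹ (-1) + 7p = 8 + (-10)p ⟹ p = 9/17.
Firm 1 indifferent between a1 and a2: q·(-1) + (1−q)·3 = q·5 + (1−q)·2 ⟹ 3 + (-4)q = 2 + 3q ⟹ q = 1/7.

p = 9/17, q = 1/7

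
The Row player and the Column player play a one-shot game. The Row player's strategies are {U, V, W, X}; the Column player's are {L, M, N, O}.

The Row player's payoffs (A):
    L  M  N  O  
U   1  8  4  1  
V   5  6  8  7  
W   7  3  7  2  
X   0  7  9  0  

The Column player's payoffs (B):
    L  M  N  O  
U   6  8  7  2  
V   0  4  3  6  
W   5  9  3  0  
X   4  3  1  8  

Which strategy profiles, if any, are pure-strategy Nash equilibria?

(U, M) and (V, O)

A profile is a Nash equilibrium when each player is best-responding to the other.
The Row player's best responses — vs L: W (payoff 7); vs M: U (payoff 8); vs N: X (payoff 9); vs O: V (payoff 7).
The Column player's best responses — vs U: M (payoff 8); vs V: O (payoff 6); vs W: M (payoff 9); vs X: O (payoff 8).
Mutual best responses occur at (U, M) and (V, O); at each, neither player gains by switching.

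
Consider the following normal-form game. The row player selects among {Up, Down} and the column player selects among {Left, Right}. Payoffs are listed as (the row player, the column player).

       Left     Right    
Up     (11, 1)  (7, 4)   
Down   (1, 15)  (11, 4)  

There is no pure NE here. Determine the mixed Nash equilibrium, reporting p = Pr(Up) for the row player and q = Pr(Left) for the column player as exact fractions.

p = 11/14, q = 2/7

In a mixed NE each player is indifferent between their pure strategies, so the opponent's mix sets the indifference.
The column player indifferent between Left and Right: p·1 + (1−p)·15 = p·4 + (1−p)·4 ⟹ 15 + (-14)p = 4 + 0p ⟹ p = 11/14.
The row player indifferent between Up and Down: q·11 + (1−q)·7 = q·1 + (1−q)·11 ⟹ 7 + 4q = 11 + (-10)q ⟹ q = 2/7.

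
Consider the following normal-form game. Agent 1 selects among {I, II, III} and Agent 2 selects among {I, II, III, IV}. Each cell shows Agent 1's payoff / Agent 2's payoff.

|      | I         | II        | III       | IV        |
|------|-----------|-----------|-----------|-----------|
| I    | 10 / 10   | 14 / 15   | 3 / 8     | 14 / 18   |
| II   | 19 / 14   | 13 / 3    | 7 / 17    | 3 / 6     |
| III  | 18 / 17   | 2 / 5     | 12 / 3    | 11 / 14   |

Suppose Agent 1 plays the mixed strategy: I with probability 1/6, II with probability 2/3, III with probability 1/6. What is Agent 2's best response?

I

Compute Agent 2's expected payoff from each pure strategy against the given mix.
I: (1/6)·10 + (2/3)·14 + (1/6)·17 = 83/6
II: (1/6)·15 + (2/3)·3 + (1/6)·5 = 16/3
III: (1/6)·8 + (2/3)·17 + (1/6)·3 = 79/6
IV: (1/6)·18 + (2/3)·6 + (1/6)·14 = 28/3
Highest expected payoff is 83/6, from I.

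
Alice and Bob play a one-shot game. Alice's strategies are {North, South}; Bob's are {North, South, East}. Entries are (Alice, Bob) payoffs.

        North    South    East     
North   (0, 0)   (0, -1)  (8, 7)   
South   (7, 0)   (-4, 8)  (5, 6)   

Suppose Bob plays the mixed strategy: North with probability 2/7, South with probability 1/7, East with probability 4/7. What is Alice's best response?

North

Alice's best reply maximizes expected payoff against the mix.
North: (2/7)·0 + (1/7)·0 + (4/7)·8 = 32/7
South: (2/7)·7 + (1/7)·(-4) + (4/7)·5 = 30/7
Highest expected payoff is 32/7, from North.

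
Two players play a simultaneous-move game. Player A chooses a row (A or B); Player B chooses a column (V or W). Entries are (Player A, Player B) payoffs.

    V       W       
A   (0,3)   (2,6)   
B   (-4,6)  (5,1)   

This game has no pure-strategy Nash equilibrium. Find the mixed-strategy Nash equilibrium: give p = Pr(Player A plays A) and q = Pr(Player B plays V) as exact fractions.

p = 5/8, q = 3/7

In a mixed NE each player is indifferent between their pure strategies, so the opponent's mix sets the indifference.
Player B indifferent between V and W: p·3 + (1−p)·6 = p·6 + (1−p)·1 ⟹ 6 + (-3)p = 1 + 5p ⟹ p = 5/8.
Player A indifferent between A and B: q·0 + (1−q)·2 = q·(-4) + (1−q)·5 ⟹ 2 + (-2)q = 5 + (-9)q ⟹ q = 3/7.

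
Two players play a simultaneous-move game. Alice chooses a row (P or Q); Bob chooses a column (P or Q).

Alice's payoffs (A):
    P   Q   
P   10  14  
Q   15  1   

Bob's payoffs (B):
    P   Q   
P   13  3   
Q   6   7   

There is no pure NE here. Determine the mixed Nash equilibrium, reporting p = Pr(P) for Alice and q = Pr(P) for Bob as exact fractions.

p = 1/11, q = 13/18

Each player's mixing probability is pinned down by making the *other* player indifferent.
Bob indifferent between P and Q: p·13 + (1−p)·6 = p·3 + (1−p)·7 ⟹ 6 + 7p = 7 + (-4)p ⟹ p = 1/11.
Alice indifferent between P and Q: q·10 + (1−q)·14 = q·15 + (1−q)·1 ⟹ 14 + (-4)q = 1 + 14q ⟹ q = 13/18.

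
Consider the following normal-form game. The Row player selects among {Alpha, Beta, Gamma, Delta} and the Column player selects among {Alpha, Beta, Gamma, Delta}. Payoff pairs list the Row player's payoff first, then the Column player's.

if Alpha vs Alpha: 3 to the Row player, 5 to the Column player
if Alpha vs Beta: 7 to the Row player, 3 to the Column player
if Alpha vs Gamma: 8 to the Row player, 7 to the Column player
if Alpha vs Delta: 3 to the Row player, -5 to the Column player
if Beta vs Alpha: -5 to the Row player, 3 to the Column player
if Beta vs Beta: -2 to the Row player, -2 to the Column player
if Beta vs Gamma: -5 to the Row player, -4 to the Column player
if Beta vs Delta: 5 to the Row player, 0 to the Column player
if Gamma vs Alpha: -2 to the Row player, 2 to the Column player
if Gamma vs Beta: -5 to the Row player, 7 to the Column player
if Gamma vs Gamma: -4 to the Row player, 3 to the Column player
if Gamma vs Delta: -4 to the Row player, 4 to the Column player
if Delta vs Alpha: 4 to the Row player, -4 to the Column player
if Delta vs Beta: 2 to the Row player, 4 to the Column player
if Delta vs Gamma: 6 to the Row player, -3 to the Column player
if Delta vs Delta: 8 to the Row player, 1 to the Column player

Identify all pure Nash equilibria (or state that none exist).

(Alpha, Gamma)

Find each player's best response to every opponent strategy; NE are the intersections.
The Row player's best responses — vs Alpha: Delta (payoff 4); vs Beta: Alpha (payoff 7); vs Gamma: Alpha (payoff 8); vs Delta: Delta (payoff 8).
The Column player's best responses — vs Alpha: Gamma (payoff 7); vs Beta: Alpha (payoff 3); vs Gamma: Beta (payoff 7); vs Delta: Beta (payoff 4).
The only mutual best response is (Alpha, Gamma); neither player gains by switching there.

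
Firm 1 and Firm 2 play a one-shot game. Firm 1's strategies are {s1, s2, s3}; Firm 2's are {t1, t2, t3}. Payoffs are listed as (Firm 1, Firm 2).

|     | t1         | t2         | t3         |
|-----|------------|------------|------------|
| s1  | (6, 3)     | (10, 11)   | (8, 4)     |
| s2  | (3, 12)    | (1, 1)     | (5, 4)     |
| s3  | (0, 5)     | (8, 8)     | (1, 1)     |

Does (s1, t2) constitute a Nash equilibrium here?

Yes

Holding Firm 2 at t2: Firm 1 gets 10 from s1, versus 1 from s2, 8 from s3. No profitable deviation for Firm 1.
Holding Firm 1 at s1: Firm 2 gets 11 from t2, versus 3 from t1, 4 from t3. No profitable deviation for Firm 2 either.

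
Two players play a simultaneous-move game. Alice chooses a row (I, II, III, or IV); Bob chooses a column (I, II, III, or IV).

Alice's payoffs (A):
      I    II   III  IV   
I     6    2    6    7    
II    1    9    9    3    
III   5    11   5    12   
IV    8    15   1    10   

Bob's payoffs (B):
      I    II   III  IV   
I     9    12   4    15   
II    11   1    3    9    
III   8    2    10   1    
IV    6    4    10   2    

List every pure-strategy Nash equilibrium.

Find each player's best response to every opponent strategy; NE are the intersections.
Alice's best responses — vs I: IV (payoff 8); vs II: IV (payoff 15); vs III: II (payoff 9); vs IV: III (payoff 12).
Bob's best responses — vs I: IV (payoff 15); vs II: I (payoff 11); vs III: III (payoff 10); vs IV: III (payoff 10).
No cell has both players best-responding. For instance, Alice's best reply to IV is III, but against III Bob prefers III over IV.

No pure-strategy Nash equilibrium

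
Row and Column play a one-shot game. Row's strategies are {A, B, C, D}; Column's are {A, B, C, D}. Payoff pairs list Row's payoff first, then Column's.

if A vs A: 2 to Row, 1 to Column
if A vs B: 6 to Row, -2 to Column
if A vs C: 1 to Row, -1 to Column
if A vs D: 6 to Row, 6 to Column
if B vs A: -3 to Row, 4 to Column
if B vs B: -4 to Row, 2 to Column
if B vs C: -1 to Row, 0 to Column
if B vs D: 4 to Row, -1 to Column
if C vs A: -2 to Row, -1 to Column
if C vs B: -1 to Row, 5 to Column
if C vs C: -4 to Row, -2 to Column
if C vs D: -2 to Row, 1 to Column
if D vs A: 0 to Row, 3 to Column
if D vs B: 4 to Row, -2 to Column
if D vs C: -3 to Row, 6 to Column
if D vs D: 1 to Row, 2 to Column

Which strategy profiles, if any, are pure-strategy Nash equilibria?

Find each player's best response to every opponent strategy; NE are the intersections.
Row's best responses — vs A: A (payoff 2); vs B: A (payoff 6); vs C: A (payoff 1); vs D: A (payoff 6).
Column's best responses — vs A: D (payoff 6); vs B: A (payoff 4); vs C: B (payoff 5); vs D: C (payoff 6).
The only mutual best response is (A, D); neither player gains by switching there.

(A, D)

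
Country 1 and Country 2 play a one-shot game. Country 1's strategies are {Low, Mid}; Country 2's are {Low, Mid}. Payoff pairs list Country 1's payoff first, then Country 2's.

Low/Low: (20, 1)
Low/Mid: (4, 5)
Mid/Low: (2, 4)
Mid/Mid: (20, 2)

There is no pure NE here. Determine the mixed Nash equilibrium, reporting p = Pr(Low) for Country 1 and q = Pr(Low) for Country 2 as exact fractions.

Each player's mixing probability is pinned down by making the *other* player indifferent.
Country 2 indifferent between Low and Mid: p·1 + (1−p)·4 = p·5 + (1−p)·2 ⟹ 4 + (-3)p = 2 + 3p ⟹ p = 1/3.
Country 1 indifferent between Low and Mid: q·20 + (1−q)·4 = q·2 + (1−q)·20 ⟹ 4 + 16q = 20 + (-18)q ⟹ q = 8/17.

p = 1/3, q = 8/17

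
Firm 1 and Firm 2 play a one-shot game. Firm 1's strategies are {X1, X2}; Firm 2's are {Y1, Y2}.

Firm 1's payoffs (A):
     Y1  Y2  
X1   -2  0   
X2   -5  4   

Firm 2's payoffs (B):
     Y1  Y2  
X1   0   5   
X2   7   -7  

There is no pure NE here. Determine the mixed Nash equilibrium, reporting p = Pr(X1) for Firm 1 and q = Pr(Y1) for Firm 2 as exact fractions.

In a mixed NE each player is indifferent between their pure strategies, so the opponent's mix sets the indifference.
Firm 2 indifferent between Y1 and Y2: p·0 + (1−p)·7 = p·5 + (1−p)·(-7) ⟹ 7 + (-7)p = (-7) + 12p ⟹ p = 14/19.
Firm 1 indifferent between X1 and X2: q·(-2) + (1−q)·0 = q·(-5) + (1−q)·4 ⟹ 0 + (-2)q = 4 + (-9)q ⟹ q = 4/7.

p = 14/19, q = 4/7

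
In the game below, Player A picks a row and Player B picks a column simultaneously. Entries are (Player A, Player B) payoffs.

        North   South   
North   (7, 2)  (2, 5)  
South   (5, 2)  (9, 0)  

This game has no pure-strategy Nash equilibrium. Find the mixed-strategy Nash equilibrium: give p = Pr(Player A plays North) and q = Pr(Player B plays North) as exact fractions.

In a mixed NE each player is indifferent between their pure strategies, so the opponent's mix sets the indifference.
Player B indifferent between North and South: p·2 + (1−p)·2 = p·5 + (1−p)·0 ⟹ 2 + 0p = 0 + 5p ⟹ p = 2/5.
Player A indifferent between North and South: q·7 + (1−q)·2 = q·5 + (1−q)·9 ⟹ 2 + 5q = 9 + (-4)q ⟹ q = 7/9.

p = 2/5, q = 7/9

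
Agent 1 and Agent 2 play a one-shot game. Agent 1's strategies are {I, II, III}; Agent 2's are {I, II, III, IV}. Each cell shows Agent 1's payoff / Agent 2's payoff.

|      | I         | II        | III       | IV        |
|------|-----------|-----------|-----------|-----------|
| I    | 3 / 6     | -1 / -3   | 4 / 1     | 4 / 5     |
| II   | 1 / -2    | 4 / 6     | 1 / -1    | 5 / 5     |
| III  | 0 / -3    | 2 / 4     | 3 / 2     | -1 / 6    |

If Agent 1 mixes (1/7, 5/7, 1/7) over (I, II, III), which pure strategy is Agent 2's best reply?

IV

Agent 2's best reply maximizes expected payoff against the mix.
I: (1/7)·6 + (5/7)·(-2) + (1/7)·(-3) = -1
II: (1/7)·(-3) + (5/7)·6 + (1/7)·4 = 31/7
III: (1/7)·1 + (5/7)·(-1) + (1/7)·2 = -2/7
IV: (1/7)·5 + (5/7)·5 + (1/7)·6 = 36/7
Highest expected payoff is 36/7, from IV.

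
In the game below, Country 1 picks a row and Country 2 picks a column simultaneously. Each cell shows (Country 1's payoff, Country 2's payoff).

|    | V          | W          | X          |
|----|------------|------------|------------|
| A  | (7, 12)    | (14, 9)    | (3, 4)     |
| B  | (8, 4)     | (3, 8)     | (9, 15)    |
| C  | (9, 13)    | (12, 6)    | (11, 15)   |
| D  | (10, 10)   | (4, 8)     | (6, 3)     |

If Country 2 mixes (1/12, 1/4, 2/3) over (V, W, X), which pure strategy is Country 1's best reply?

Country 1's best reply maximizes expected payoff against the mix.
A: (1/12)·7 + (1/4)·14 + (2/3)·3 = 73/12
B: (1/12)·8 + (1/4)·3 + (2/3)·9 = 89/12
C: (1/12)·9 + (1/4)·12 + (2/3)·11 = 133/12
D: (1/12)·10 + (1/4)·4 + (2/3)·6 = 35/6
Highest expected payoff is 133/12, from C.

C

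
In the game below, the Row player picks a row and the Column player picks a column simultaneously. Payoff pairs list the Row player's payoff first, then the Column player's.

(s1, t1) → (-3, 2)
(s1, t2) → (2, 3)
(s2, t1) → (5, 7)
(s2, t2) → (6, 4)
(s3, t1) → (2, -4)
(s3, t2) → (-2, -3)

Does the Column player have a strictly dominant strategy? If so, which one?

None

Check whether one of the Column player's strategies beats all alternatives regardless of what the opponent does.
t1 is not dominant: against s1, t2 gives 3 > 2.
t2 is not dominant: against s2, t1 gives 7 > 4.
No single strategy is best against every opponent action.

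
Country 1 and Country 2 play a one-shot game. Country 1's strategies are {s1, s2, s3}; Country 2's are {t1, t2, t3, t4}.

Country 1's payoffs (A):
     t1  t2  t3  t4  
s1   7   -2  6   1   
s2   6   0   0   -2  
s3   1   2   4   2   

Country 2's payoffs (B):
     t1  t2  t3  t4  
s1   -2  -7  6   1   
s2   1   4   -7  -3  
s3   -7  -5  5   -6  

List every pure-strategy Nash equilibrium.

(s1, t3)

Find each player's best response to every opponent strategy; NE are the intersections.
Country 1's best responses — vs t1: s1 (payoff 7); vs t2: s3 (payoff 2); vs t3: s1 (payoff 6); vs t4: s3 (payoff 2).
Country 2's best responses — vs s1: t3 (payoff 6); vs s2: t2 (payoff 4); vs s3: t3 (payoff 5).
The only mutual best response is (s1, t3); neither player gains by switching there.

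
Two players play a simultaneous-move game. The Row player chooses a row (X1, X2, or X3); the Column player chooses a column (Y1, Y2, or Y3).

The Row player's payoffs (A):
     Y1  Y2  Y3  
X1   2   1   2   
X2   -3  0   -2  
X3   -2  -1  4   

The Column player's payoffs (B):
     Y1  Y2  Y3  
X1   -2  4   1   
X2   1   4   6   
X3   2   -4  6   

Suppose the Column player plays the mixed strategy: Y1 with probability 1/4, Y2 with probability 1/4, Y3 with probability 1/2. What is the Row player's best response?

Compute the Row player's expected payoff from each pure strategy against the given mix.
X1: (1/4)·2 + (1/4)·1 + (1/2)·2 = 7/4
X2: (1/4)·(-3) + (1/4)·0 + (1/2)·(-2) = -7/4
X3: (1/4)·(-2) + (1/4)·(-1) + (1/2)·4 = 5/4
Highest expected payoff is 7/4, from X1.

X1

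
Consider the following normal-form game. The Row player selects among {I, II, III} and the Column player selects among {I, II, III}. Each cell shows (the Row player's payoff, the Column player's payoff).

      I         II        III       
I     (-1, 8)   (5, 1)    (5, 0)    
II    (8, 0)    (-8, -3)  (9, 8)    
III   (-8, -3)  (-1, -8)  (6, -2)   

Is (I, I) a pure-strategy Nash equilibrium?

No

Holding the Column player at I: the Row player gets -1 from I but could get 8 by switching to II. The Row player has a profitable deviation.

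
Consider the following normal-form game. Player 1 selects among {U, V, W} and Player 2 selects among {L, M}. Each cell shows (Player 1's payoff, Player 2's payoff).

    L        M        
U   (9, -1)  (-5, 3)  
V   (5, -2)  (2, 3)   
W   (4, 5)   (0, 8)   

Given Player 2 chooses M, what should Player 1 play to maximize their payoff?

With Player 2 fixed at M, Player 1's payoffs are: U → -5, V → 2, W → 0.
The maximum is 2, achieved by V.

V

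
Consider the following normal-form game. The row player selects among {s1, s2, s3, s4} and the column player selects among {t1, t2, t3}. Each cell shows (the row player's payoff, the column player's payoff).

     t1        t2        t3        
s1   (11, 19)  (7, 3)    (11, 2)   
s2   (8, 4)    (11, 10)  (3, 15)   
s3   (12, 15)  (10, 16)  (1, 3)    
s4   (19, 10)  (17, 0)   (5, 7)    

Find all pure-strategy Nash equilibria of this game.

Check mutual best responses: a cell is a NE iff neither player can gain by unilaterally deviating.
The row player's best responses — vs t1: s4 (payoff 19); vs t2: s4 (payoff 17); vs t3: s1 (payoff 11).
The column player's best responses — vs s1: t1 (payoff 19); vs s2: t3 (payoff 15); vs s3: t2 (payoff 16); vs s4: t1 (payoff 10).
The only mutual best response is (s4, t1); neither player gains by switching there.

(s4, t1)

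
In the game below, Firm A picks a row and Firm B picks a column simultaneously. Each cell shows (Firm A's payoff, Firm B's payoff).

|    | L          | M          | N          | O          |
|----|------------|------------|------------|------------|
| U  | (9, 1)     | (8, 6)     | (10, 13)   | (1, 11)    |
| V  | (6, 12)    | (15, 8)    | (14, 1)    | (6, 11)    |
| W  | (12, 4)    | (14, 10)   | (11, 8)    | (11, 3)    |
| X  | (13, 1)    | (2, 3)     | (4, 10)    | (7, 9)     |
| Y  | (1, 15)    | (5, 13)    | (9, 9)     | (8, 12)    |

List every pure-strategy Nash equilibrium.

Find each player's best response to every opponent strategy; NE are the intersections.
Firm A's best responses — vs L: X (payoff 13); vs M: V (payoff 15); vs N: V (payoff 14); vs O: W (payoff 11).
Firm B's best responses — vs U: N (payoff 13); vs V: L (payoff 12); vs W: M (payoff 10); vs X: N (payoff 10); vs Y: L (payoff 15).
No cell has both players best-responding. For instance, Firm A's best reply to L is X, but against X Firm B prefers N over L.

There is no pure-strategy Nash equilibrium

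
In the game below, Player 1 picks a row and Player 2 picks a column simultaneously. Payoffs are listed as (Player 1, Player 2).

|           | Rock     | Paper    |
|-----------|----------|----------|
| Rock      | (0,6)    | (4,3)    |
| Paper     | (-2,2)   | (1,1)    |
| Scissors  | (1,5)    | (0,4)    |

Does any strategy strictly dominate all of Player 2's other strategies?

Check whether one of Player 2's strategies beats all alternatives regardless of what the opponent does.
Rock strictly dominates: vs Rock: 6 > 3; vs Paper: 2 > 1; vs Scissors: 5 > 4.

Rock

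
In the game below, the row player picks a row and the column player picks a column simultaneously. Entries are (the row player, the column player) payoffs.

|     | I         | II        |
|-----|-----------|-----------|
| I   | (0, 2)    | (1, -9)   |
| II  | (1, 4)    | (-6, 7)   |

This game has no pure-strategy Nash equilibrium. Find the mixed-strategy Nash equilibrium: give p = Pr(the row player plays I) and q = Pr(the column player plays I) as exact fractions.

In a mixed NE each player is indifferent between their pure strategies, so the opponent's mix sets the indifference.
The column player indifferent between I and II: p·2 + (1−p)·4 = p·(-9) + (1−p)·7 ⟹ 4 + (-2)p = 7 + (-16)p ⟹ p = 3/14.
The row player indifferent between I and II: q·0 + (1−q)·1 = q·1 + (1−q)·(-6) ⟹ 1 + (-1)q = (-6) + 7q ⟹ q = 7/8.

p = 3/14, q = 7/8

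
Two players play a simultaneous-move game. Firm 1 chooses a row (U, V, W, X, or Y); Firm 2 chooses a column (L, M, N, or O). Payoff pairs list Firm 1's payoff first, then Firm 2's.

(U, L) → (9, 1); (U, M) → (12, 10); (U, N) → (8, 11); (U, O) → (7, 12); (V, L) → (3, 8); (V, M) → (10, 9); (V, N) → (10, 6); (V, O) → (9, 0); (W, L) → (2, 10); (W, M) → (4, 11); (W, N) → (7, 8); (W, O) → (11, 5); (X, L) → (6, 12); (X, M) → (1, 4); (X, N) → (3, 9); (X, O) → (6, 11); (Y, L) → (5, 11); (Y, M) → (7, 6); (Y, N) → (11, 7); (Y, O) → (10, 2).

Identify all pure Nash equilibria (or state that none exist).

There is no pure-strategy Nash equilibrium

Check mutual best responses: a cell is a NE iff neither player can gain by unilaterally deviating.
Firm 1's best responses — vs L: U (payoff 9); vs M: U (payoff 12); vs N: Y (payoff 11); vs O: W (payoff 11).
Firm 2's best responses — vs U: O (payoff 12); vs V: M (payoff 9); vs W: M (payoff 11); vs X: L (payoff 12); vs Y: L (payoff 11).
No cell has both players best-responding. For instance, Firm 1's best reply to N is Y, but against Y Firm 2 prefers L over N.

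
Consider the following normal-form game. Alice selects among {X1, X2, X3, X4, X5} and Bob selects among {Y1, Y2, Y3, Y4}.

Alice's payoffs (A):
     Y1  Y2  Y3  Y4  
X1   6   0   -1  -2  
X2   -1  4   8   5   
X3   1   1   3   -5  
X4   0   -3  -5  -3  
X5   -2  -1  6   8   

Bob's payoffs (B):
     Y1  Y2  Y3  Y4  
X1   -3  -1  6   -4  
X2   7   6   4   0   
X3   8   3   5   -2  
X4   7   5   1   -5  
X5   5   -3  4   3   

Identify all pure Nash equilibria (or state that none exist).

None

Find each player's best response to every opponent strategy; NE are the intersections.
Alice's best responses — vs Y1: X1 (payoff 6); vs Y2: X2 (payoff 4); vs Y3: X2 (payoff 8); vs Y4: X5 (payoff 8).
Bob's best responses — vs X1: Y3 (payoff 6); vs X2: Y1 (payoff 7); vs X3: Y1 (payoff 8); vs X4: Y1 (payoff 7); vs X5: Y1 (payoff 5).
No cell has both players best-responding. For instance, Alice's best reply to Y4 is X5, but against X5 Bob prefers Y1 over Y4.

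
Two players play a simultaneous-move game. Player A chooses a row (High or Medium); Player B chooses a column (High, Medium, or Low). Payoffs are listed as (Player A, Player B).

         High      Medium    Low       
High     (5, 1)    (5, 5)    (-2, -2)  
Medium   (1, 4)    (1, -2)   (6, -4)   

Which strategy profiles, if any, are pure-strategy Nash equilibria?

Find each player's best response to every opponent strategy; NE are the intersections.
Player A's best responses — vs High: High (payoff 5); vs Medium: High (payoff 5); vs Low: Medium (payoff 6).
Player B's best responses — vs High: Medium (payoff 5); vs Medium: High (payoff 4).
The only mutual best response is (High, Medium); neither player gains by switching there.

(High, Medium)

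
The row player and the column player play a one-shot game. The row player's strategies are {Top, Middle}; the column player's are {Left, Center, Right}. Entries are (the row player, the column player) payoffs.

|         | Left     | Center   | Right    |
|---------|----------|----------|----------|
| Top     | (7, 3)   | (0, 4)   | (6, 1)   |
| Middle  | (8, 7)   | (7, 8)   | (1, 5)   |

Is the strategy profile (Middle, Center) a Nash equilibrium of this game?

Yes

Holding the column player at Center: the row player gets 7 from Middle, versus 0 from Top. No profitable deviation for the row player.
Holding the row player at Middle: the column player gets 8 from Center, versus 7 from Left, 5 from Right. No profitable deviation for the column player either.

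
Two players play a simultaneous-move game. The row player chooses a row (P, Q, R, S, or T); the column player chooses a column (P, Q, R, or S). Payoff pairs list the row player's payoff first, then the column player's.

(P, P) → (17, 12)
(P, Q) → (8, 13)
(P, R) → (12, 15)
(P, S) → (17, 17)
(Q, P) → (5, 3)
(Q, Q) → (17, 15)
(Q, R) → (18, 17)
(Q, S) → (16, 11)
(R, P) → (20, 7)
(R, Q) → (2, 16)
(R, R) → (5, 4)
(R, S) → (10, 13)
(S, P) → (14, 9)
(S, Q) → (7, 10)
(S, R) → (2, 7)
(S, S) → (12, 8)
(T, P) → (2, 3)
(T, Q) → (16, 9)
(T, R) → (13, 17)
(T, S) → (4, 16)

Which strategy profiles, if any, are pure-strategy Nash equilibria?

(P, S) and (Q, R)

Check mutual best responses: a cell is a NE iff neither player can gain by unilaterally deviating.
The row player's best responses — vs P: R (payoff 20); vs Q: Q (payoff 17); vs R: Q (payoff 18); vs S: P (payoff 17).
The column player's best responses — vs P: S (payoff 17); vs Q: R (payoff 17); vs R: Q (payoff 16); vs S: Q (payoff 10); vs T: R (payoff 17).
Mutual best responses occur at (P, S) and (Q, R); at each, neither player gains by switching.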